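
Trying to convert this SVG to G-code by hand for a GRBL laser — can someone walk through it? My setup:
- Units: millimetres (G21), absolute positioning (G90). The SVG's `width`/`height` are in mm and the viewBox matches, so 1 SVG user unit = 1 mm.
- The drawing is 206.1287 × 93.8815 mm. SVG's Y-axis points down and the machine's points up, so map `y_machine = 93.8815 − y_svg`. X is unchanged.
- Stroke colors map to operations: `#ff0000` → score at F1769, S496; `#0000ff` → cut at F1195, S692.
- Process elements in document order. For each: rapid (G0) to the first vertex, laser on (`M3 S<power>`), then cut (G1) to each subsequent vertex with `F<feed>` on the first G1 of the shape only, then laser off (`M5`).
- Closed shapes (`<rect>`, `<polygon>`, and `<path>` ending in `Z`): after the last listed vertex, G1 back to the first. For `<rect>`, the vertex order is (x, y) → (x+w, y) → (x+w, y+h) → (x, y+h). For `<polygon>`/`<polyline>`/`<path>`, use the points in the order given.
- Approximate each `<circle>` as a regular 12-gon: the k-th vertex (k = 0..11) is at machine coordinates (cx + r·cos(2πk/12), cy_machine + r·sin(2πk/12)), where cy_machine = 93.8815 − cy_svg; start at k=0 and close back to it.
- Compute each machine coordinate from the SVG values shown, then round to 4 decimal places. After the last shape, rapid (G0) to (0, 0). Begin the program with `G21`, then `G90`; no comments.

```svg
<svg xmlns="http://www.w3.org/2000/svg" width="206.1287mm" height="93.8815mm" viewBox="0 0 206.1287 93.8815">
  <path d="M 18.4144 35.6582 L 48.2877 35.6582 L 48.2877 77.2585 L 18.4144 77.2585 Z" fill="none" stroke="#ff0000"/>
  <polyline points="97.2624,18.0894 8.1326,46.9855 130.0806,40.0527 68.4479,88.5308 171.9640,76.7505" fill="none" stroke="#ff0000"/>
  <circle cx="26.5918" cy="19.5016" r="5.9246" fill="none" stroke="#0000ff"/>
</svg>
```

G21
G90
G0 X18.4144 Y58.2233
M3 S496
G1 X48.2877 Y58.2233 F1769
G1 X48.2877 Y16.6230
G1 X18.4144 Y16.6230
G1 X18.4144 Y58.2233
M5
G0 X97.2624 Y75.7921
M3 S496
G1 X8.1326 Y46.8960 F1769
G1 X130.0806 Y53.8288
G1 X68.4479 Y5.3507
G1 X171.9640 Y17.1310
M5
G0 X32.5164 Y74.3799
M3 S692
G1 X31.7227 Y77.3422 F1195
G1 X29.5541 Y79.5108
G1 X26.5918 Y80.3045
G1 X23.6295 Y79.5108
G1 X21.4609 Y77.3422
G1 X20.6672 Y74.3799
G1 X21.4609 Y71.4176
G1 X23.6295 Y69.2490
G1 X26.5918 Y68.4553
G1 X29.5541 Y69.2490
G1 X31.7227 Y71.4176
G1 X32.5164 Y74.3799
M5
G0 X0.0000 Y0.0000

Since the viewBox matches the mm dimensions, user units are millimetres directly. The only transform is the Y-flip y_m = 93.8815 − y_svg.

Shape 1 is a rectangle drawn with `<path>`. Its stroke #ff0000 means score at S496, F1769. After flipping Y the toolpath is (18.4144,58.2233) → (48.2877,58.2233) → (48.2877,16.6230) → (18.4144,16.6230) → (18.4144,58.2233), returning to the start.

Shape 2 is a open polyline drawn with `<polyline>`. Its stroke #ff0000 means score at S496, F1769. After flipping Y the toolpath is (97.2624,75.7921) → (8.1326,46.8960) → (130.0806,53.8288) → (68.4479,5.3507) → (171.9640,17.1310).

Shape 3 is a circle drawn with `<circle>`. Its stroke #0000ff means cut at S692, F1195. After flipping Y the toolpath is (32.5164,74.3799) → (31.7227,77.3422) → (29.5541,79.5108) → (26.5918,80.3045) → (23.6295,79.5108) → (21.4609,77.3422) → (20.6672,74.3799) → (21.4609,71.4176) → (23.6295,69.2490) → (26.5918,68.4553) → (29.5541,69.2490) → (31.7227,71.4176) → (32.5164,74.3799), returning to the start.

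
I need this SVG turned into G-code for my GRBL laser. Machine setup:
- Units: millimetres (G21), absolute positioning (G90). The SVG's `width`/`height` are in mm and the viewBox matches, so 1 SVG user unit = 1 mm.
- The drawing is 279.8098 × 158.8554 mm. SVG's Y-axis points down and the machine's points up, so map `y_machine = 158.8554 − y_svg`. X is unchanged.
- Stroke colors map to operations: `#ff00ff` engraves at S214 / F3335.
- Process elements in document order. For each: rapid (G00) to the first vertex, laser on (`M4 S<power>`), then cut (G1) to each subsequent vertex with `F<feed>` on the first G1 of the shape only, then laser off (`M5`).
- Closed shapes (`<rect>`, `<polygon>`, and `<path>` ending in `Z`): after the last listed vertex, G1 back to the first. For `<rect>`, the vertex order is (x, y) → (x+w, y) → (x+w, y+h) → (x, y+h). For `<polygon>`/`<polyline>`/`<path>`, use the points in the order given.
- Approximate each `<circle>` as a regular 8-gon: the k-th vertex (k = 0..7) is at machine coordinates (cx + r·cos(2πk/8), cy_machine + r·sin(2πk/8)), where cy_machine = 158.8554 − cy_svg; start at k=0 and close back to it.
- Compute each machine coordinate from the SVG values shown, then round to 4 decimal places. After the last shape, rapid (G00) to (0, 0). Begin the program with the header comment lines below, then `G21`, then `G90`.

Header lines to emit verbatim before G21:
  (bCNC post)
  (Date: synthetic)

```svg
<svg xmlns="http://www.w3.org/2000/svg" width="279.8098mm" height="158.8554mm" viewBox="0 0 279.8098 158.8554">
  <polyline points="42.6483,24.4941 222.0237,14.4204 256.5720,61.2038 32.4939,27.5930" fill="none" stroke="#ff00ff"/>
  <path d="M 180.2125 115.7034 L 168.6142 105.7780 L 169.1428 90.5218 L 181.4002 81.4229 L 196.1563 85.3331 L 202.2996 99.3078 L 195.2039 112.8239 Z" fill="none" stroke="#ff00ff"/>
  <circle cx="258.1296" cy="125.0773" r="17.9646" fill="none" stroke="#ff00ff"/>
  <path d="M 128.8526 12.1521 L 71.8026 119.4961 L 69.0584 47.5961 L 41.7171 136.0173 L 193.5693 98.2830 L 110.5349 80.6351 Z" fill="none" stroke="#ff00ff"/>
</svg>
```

Since the viewBox matches the mm dimensions, user units are millimetres directly. The only transform is the Y-flip y_m = 158.8554 − y_svg.

Shape 1 is a open polyline drawn with `<polyline>`. Its stroke #ff00ff means engrave at S214, F3335. After flipping Y the toolpath is (42.6483,134.3613) → (222.0237,144.4350) → (256.5720,97.6516) → (32.4939,131.2624).

Shape 2 is a regular polygon drawn with `<path>`. Its stroke #ff00ff means engrave at S214, F3335. After flipping Y the toolpath is (180.2125,43.1520) → (168.6142,53.0774) → (169.1428,68.3336) → (181.4002,77.4325) → (196.1563,73.5223) → (202.2996,59.5476) → (195.2039,46.0315) → (180.2125,43.1520), returning to the start.

Shape 3 is a circle drawn with `<circle>`. Its stroke #ff00ff means engrave at S214, F3335. After flipping Y the toolpath is (276.0942,33.7781) → (270.8325,46.4810) → (258.1296,51.7427) → (245.4267,46.4810) → (240.1650,33.7781) → (245.4267,21.0752) → (258.1296,15.8135) → (270.8325,21.0752) → (276.0942,33.7781), returning to the start.

Shape 4 is a closed polygon drawn with `<path>`. Its stroke #ff00ff means engrave at S214, F3335. After flipping Y the toolpath is (128.8526,146.7033) → (71.8026,39.3593) → (69.0584,111.2593) → (41.7171,22.8381) → (193.5693,60.5724) → (110.5349,78.2203) → (128.8526,146.7033), returning to the start.

(bCNC post)
(Date: synthetic)
G21
G90
G00 X42.6483 Y134.3613
M4 S214
G1 X222.0237 Y144.4350 F3335
G1 X256.5720 Y97.6516
G1 X32.4939 Y131.2624
M5
G00 X180.2125 Y43.1520
M4 S214
G1 X168.6142 Y53.0774 F3335
G1 X169.1428 Y68.3336
G1 X181.4002 Y77.4325
G1 X196.1563 Y73.5223
G1 X202.2996 Y59.5476
G1 X195.2039 Y46.0315
G1 X180.2125 Y43.1520
M5
G00 X276.0942 Y33.7781
M4 S214
G1 X270.8325 Y46.4810 F3335
G1 X258.1296 Y51.7427
G1 X245.4267 Y46.4810
G1 X240.1650 Y33.7781
G1 X245.4267 Y21.0752
G1 X258.1296 Y15.8135
G1 X270.8325 Y21.0752
G1 X276.0942 Y33.7781
M5
G00 X128.8526 Y146.7033
M4 S214
G1 X71.8026 Y39.3593 F3335
G1 X69.0584 Y111.2593
G1 X41.7171 Y22.8381
G1 X193.5693 Y60.5724
G1 X110.5349 Y78.2203
G1 X128.8526 Y146.7033
M5
G00 X0.0000 Y0.0000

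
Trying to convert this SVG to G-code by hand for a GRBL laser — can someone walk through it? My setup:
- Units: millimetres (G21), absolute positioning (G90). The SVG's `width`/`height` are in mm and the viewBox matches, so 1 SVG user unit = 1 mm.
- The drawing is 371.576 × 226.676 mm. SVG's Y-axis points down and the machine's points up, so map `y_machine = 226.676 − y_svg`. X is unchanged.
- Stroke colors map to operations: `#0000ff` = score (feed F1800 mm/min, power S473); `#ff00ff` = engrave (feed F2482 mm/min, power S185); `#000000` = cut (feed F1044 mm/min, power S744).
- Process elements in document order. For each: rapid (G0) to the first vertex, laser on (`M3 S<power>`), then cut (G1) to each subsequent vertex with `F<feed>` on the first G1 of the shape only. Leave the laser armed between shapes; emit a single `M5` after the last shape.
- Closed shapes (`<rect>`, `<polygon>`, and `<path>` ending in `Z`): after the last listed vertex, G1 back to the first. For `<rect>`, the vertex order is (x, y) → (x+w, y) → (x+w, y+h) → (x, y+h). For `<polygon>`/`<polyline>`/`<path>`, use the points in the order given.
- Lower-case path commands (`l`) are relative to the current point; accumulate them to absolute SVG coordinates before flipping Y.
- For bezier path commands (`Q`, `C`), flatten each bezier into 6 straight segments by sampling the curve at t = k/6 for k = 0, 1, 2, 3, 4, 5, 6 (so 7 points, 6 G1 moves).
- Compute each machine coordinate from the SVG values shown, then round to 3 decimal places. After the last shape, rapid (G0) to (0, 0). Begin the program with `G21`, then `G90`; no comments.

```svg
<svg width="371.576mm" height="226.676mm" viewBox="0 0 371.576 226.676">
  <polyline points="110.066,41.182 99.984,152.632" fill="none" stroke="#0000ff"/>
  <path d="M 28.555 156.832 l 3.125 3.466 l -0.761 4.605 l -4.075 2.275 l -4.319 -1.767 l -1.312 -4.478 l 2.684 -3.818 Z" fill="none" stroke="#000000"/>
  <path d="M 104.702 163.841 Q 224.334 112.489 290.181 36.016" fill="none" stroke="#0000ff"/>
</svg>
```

G21
G90
G0 X110.066 Y185.494
M3 S473
G1 X99.984 Y74.044 F1800
G0 X28.555 Y69.844
M3 S744
G1 X31.680 Y66.378 F1044
G1 X30.919 Y61.773
G1 X26.844 Y59.498
G1 X22.525 Y61.265
G1 X21.213 Y65.743
G1 X23.897 Y69.561
G1 X28.555 Y69.844
G0 X104.702 Y62.835
M3 S473
G1 X143.085 Y80.650 F1800
G1 X178.481 Y99.861
G1 X210.888 Y120.467
G1 X240.307 Y142.469
G1 X266.738 Y165.867
G1 X290.181 Y190.660
M5
G0 X0.000 Y0.000

1 u = 1 mm; y_m = 226.676 − y.

[1] `<polyline>` line segment, #0000ff→score S473 F1800: (110.066,185.494) → (99.984,74.044)

[2] `<path>` regular polygon, #000000→cut S744 F1044: (28.555,69.844) → (31.680,66.378) → (30.919,61.773) → (26.844,59.498) → (22.525,61.265) → (21.213,65.743) → (23.897,69.561) → (28.555,69.844) (closed)

[3] `<path>` quadratic bezier, #0000ff→score S473 F1800: (104.702,62.835) → (143.085,80.650) → (178.481,99.861) → (210.888,120.467) → (240.307,142.469) → (266.738,165.867) → (290.181,190.660)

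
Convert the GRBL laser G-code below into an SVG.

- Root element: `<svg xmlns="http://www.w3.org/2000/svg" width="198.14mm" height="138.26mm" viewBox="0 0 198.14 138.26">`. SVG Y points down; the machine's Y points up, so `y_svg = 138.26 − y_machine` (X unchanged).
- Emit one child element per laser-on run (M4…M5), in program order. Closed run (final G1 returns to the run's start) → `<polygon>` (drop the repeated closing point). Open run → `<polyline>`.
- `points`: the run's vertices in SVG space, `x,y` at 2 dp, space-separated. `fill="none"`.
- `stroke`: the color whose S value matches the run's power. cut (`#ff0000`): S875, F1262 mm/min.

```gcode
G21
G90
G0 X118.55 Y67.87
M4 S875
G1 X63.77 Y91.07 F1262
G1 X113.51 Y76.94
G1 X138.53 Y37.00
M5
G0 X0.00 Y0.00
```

<svg xmlns="http://www.w3.org/2000/svg" width="198.14mm" height="138.26mm" viewBox="0 0 198.14 138.26">
  <polyline points="118.55,70.39 63.77,47.19 113.51,61.32 138.53,101.26" fill="none" stroke="#ff0000"/>
</svg>

y_svg = 138.26 − y_m. Every run uses S875, so all elements get stroke `#ff0000` (cut).

[1] open run; points: 118.55,70.39 63.77,47.19 113.51,61.32 138.53,101.26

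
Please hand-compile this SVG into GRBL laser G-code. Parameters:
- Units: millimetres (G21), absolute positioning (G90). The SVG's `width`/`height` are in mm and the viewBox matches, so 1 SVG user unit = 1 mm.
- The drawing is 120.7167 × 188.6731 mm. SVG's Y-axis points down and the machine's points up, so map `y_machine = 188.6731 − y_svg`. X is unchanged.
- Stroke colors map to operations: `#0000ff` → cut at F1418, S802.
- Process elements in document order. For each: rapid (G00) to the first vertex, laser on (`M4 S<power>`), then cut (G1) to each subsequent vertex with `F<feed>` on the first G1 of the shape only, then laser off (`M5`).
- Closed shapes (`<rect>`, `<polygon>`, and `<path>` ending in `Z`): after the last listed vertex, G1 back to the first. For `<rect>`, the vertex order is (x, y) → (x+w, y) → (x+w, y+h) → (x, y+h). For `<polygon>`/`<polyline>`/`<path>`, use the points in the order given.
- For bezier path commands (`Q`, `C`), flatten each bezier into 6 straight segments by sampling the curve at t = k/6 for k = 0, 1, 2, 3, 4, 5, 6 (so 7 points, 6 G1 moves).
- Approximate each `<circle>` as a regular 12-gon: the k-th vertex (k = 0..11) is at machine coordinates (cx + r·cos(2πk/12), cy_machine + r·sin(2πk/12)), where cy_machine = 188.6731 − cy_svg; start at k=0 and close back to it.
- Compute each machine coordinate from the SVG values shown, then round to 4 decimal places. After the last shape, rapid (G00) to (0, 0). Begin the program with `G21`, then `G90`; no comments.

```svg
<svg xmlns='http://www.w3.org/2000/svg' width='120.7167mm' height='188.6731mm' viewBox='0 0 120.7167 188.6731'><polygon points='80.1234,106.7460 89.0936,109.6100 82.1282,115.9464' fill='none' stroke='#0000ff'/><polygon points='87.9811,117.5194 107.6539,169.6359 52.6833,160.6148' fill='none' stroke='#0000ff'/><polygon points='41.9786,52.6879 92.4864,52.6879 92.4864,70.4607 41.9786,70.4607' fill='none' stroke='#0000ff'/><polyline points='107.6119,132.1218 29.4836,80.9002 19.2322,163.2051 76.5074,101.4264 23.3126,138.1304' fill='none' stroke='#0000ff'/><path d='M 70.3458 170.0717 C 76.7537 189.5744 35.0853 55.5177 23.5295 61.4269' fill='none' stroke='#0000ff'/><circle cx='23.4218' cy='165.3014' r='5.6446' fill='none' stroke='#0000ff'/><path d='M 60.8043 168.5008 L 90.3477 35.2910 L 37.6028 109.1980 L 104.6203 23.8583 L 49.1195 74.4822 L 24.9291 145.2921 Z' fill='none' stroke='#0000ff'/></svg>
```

G21
G90
G00 X80.1234 Y81.9271
M4 S802
G1 X89.0936 Y79.0631 F1418
G1 X82.1282 Y72.7267
G1 X80.1234 Y81.9271
M5
G00 X87.9811 Y71.1537
M4 S802
G1 X107.6539 Y19.0372 F1418
G1 X52.6833 Y28.0583
G1 X87.9811 Y71.1537
M5
G00 X41.9786 Y135.9852
M4 S802
G1 X92.4864 Y135.9852 F1418
G1 X92.4864 Y118.2124
G1 X41.9786 Y118.2124
G1 X41.9786 Y135.9852
M5
G00 X107.6119 Y56.5513
M4 S802
G1 X29.4836 Y107.7729 F1418
G1 X19.2322 Y25.4680
G1 X76.5074 Y87.2467
G1 X23.3126 Y50.5427
M5
G00 X70.3458 Y18.6014
M4 S802
G1 X69.9054 Y20.2878 F1418
G1 X63.6242 Y39.4139
G1 X53.6740 Y67.8262
G1 X42.2269 Y97.3714
G1 X31.4548 Y119.8959
G1 X23.5295 Y127.2462
M5
G00 X29.0664 Y23.3717
M4 S802
G1 X28.3102 Y26.1940 F1418
G1 X26.2441 Y28.2601
G1 X23.4218 Y29.0163
G1 X20.5995 Y28.2601
G1 X18.5334 Y26.1940
G1 X17.7772 Y23.3717
G1 X18.5334 Y20.5494
G1 X20.5995 Y18.4833
G1 X23.4218 Y17.7271
G1 X26.2441 Y18.4833
G1 X28.3102 Y20.5494
G1 X29.0664 Y23.3717
M5
G00 X60.8043 Y20.1723
M4 S802
G1 X90.3477 Y153.3821 F1418
G1 X37.6028 Y79.4751
G1 X104.6203 Y164.8148
G1 X49.1195 Y114.1909
G1 X24.9291 Y43.3810
G1 X60.8043 Y20.1723
M5
G00 X0.0000 Y0.0000

Since the viewBox matches the mm dimensions, user units are millimetres directly. The only transform is the Y-flip y_m = 188.6731 − y_svg.

Shape 1 is a regular polygon drawn with `<polygon>`. Its stroke #0000ff means cut at S802, F1418. After flipping Y the toolpath is (80.1234,81.9271) → (89.0936,79.0631) → (82.1282,72.7267) → (80.1234,81.9271), returning to the start.

Shape 2 is a regular polygon drawn with `<polygon>`. Its stroke #0000ff means cut at S802, F1418. After flipping Y the toolpath is (87.9811,71.1537) → (107.6539,19.0372) → (52.6833,28.0583) → (87.9811,71.1537), returning to the start.

Shape 3 is a rectangle drawn with `<polygon>`. Its stroke #0000ff means cut at S802, F1418. After flipping Y the toolpath is (41.9786,135.9852) → (92.4864,135.9852) → (92.4864,118.2124) → (41.9786,118.2124) → (41.9786,135.9852), returning to the start.

Shape 4 is a open polyline drawn with `<polyline>`. Its stroke #0000ff means cut at S802, F1418. After flipping Y the toolpath is (107.6119,56.5513) → (29.4836,107.7729) → (19.2322,25.4680) → (76.5074,87.2467) → (23.3126,50.5427).

Shape 5 is a cubic bezier drawn with `<path>`. Its stroke #0000ff means cut at S802, F1418. After flipping Y the toolpath is (70.3458,18.6014) → (69.9054,20.2878) → (63.6242,39.4139) → (53.6740,67.8262) → (42.2269,97.3714) → (31.4548,119.8959) → (23.5295,127.2462).

Shape 6 is a circle drawn with `<circle>`. Its stroke #0000ff means cut at S802, F1418. After flipping Y the toolpath is (29.0664,23.3717) → (28.3102,26.1940) → (26.2441,28.2601) → (23.4218,29.0163) → (20.5995,28.2601) → (18.5334,26.1940) → (17.7772,23.3717) → (18.5334,20.5494) → (20.5995,18.4833) → (23.4218,17.7271) → (26.2441,18.4833) → (28.3102,20.5494) → (29.0664,23.3717), returning to the start.

Shape 7 is a closed polygon drawn with `<path>`. Its stroke #0000ff means cut at S802, F1418. After flipping Y the toolpath is (60.8043,20.1723) → (90.3477,153.3821) → (37.6028,79.4751) → (104.6203,164.8148) → (49.1195,114.1909) → (24.9291,43.3810) → (60.8043,20.1723), returning to the start.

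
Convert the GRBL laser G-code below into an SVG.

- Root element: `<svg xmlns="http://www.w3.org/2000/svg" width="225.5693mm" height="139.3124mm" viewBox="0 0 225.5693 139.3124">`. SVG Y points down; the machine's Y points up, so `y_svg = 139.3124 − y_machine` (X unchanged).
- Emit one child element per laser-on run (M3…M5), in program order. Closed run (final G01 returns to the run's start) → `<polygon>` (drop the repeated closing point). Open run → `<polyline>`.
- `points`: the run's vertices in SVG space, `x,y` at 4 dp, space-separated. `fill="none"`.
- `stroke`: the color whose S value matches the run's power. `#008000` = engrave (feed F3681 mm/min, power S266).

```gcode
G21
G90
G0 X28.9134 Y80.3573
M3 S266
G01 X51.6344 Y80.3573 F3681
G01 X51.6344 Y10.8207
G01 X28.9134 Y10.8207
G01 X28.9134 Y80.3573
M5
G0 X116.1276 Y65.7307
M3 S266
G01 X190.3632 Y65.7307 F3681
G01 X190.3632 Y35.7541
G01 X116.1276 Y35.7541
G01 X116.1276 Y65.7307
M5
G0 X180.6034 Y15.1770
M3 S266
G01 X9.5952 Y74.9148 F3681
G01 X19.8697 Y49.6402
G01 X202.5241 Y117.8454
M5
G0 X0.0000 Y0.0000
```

Each laser-on run becomes one SVG element. Flip Y back into SVG space with y_svg = 139.3124 − y_machine. Every run uses S266, so all elements get stroke `#008000` (engrave).

Run 1: The run returns to its start, so emit a `<polygon>` with points (Y-flipped): 28.9134,58.9551 51.6344,58.9551 51.6344,128.4917 28.9134,128.4917.

Run 2: The run returns to its start, so emit a `<polygon>` with points (Y-flipped): 116.1276,73.5817 190.3632,73.5817 190.3632,103.5583 116.1276,103.5583.

Run 3: The run is open, so emit a `<polyline>` with points (Y-flipped): 180.6034,124.1354 9.5952,64.3976 19.8697,89.6722 202.5241,21.4670.

<svg xmlns="http://www.w3.org/2000/svg" width="225.5693mm" height="139.3124mm" viewBox="0 0 225.5693 139.3124">
  <polygon points="28.9134,58.9551 51.6344,58.9551 51.6344,128.4917 28.9134,128.4917" fill="none" stroke="#008000"/>
  <polygon points="116.1276,73.5817 190.3632,73.5817 190.3632,103.5583 116.1276,103.5583" fill="none" stroke="#008000"/>
  <polyline points="180.6034,124.1354 9.5952,64.3976 19.8697,89.6722 202.5241,21.4670" fill="none" stroke="#008000"/>
</svg>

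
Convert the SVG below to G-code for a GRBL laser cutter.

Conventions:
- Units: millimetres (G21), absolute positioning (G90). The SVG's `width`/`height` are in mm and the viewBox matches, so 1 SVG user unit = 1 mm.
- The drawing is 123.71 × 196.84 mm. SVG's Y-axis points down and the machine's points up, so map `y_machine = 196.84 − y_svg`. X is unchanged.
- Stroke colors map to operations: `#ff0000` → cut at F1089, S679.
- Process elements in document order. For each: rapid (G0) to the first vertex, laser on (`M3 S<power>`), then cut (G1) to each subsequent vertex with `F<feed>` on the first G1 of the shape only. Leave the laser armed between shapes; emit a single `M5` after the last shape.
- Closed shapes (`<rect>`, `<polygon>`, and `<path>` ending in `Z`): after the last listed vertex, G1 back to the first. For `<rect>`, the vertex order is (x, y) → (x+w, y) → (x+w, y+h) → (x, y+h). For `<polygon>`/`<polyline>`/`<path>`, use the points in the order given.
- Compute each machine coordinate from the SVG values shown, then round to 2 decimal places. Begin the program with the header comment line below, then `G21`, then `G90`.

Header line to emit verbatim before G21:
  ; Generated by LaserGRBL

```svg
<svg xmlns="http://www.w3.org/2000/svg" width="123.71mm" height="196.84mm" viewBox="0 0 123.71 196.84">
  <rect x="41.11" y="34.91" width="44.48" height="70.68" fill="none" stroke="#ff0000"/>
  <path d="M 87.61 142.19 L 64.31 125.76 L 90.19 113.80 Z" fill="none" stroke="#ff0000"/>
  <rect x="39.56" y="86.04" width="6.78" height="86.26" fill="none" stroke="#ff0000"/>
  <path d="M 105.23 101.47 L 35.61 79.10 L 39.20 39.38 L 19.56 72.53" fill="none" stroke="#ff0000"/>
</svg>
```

1 u = 1 mm; y_m = 196.84 − y.

[1] `<rect>` rectangle, #ff0000→cut S679 F1089: (41.11,161.93) → (85.59,161.93) → (85.59,91.25) → (41.11,91.25) → (41.11,161.93) (closed)

[2] `<path>` regular polygon, #ff0000→cut S679 F1089: (87.61,54.65) → (64.31,71.08) → (90.19,83.04) → (87.61,54.65) (closed)

[3] `<rect>` rectangle, #ff0000→cut S679 F1089: (39.56,110.80) → (46.34,110.80) → (46.34,24.54) → (39.56,24.54) → (39.56,110.80) (closed)

[4] `<path>` open polyline, #ff0000→cut S679 F1089: (105.23,95.37) → (35.61,117.74) → (39.20,157.46) → (19.56,124.31)

; Generated by LaserGRBL
G21
G90
G0 X41.11 Y161.93
M3 S679
G1 X85.59 Y161.93 F1089
G1 X85.59 Y91.25
G1 X41.11 Y91.25
G1 X41.11 Y161.93
G0 X87.61 Y54.65
M3 S679
G1 X64.31 Y71.08 F1089
G1 X90.19 Y83.04
G1 X87.61 Y54.65
G0 X39.56 Y110.80
M3 S679
G1 X46.34 Y110.80 F1089
G1 X46.34 Y24.54
G1 X39.56 Y24.54
G1 X39.56 Y110.80
G0 X105.23 Y95.37
M3 S679
G1 X35.61 Y117.74 F1089
G1 X39.20 Y157.46
G1 X19.56 Y124.31
M5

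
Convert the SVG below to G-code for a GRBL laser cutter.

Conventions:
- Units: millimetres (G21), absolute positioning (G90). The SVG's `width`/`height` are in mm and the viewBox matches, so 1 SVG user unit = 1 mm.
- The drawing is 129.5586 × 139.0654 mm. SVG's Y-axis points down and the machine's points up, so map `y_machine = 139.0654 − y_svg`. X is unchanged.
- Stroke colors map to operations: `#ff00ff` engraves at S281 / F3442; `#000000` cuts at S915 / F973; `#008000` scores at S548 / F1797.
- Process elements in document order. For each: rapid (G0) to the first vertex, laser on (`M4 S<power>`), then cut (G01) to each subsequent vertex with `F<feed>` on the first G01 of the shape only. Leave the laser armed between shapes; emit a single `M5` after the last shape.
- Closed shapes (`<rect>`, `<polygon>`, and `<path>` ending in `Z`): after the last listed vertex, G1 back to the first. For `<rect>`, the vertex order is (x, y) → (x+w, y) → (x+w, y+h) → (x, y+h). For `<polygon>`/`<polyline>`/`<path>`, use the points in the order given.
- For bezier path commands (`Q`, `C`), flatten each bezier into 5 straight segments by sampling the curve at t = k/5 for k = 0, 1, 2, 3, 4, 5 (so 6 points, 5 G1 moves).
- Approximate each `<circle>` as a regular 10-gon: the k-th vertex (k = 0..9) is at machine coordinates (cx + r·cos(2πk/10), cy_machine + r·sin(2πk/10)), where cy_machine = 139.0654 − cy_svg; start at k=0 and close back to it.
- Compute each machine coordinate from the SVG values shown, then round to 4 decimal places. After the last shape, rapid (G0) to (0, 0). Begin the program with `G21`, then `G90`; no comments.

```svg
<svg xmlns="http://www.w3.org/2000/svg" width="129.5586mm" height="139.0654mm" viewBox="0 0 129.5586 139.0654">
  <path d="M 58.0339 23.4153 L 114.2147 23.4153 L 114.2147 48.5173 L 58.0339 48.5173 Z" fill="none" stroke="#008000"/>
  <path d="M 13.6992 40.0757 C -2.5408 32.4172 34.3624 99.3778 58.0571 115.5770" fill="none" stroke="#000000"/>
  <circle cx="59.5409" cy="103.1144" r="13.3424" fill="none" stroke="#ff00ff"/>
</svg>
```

Since the viewBox matches the mm dimensions, user units are millimetres directly. The only transform is the Y-flip y_m = 139.0654 − y_svg.

Shape 1 is a rectangle drawn with `<path>`. Its stroke #008000 means score at S548, F1797. After flipping Y the toolpath is (58.0339,115.6501) → (114.2147,115.6501) → (114.2147,90.5481) → (58.0339,90.5481) → (58.0339,115.6501), returning to the start.

Shape 2 is a cubic bezier drawn with `<path>`. Its stroke #000000 means cut at S915, F973. After flipping Y the toolpath is (13.6992,98.9897) → (9.8016,95.6336) → (15.4734,80.3871) → (27.5299,59.2686) → (42.7861,38.2962) → (58.0571,23.4884).

Shape 3 is a circle drawn with `<circle>`. Its stroke #ff00ff means engrave at S281, F3442. After flipping Y the toolpath is (72.8833,35.9510) → (70.3351,43.7935) → (63.6639,48.6404) → (55.4179,48.6404) → (48.7467,43.7935) → (46.1985,35.9510) → (48.7467,28.1085) → (55.4179,23.2616) → (63.6639,23.2616) → (70.3351,28.1085) → (72.8833,35.9510), returning to the start.

G21
G90
G0 X58.0339 Y115.6501
M4 S548
G01 X114.2147 Y115.6501 F1797
G01 X114.2147 Y90.5481
G01 X58.0339 Y90.5481
G01 X58.0339 Y115.6501
G0 X13.6992 Y98.9897
M4 S915
G01 X9.8016 Y95.6336 F973
G01 X15.4734 Y80.3871
G01 X27.5299 Y59.2686
G01 X42.7861 Y38.2962
G01 X58.0571 Y23.4884
G0 X72.8833 Y35.9510
M4 S281
G01 X70.3351 Y43.7935 F3442
G01 X63.6639 Y48.6404
G01 X55.4179 Y48.6404
G01 X48.7467 Y43.7935
G01 X46.1985 Y35.9510
G01 X48.7467 Y28.1085
G01 X55.4179 Y23.2616
G01 X63.6639 Y23.2616
G01 X70.3351 Y28.1085
G01 X72.8833 Y35.9510
M5
G0 X0.0000 Y0.0000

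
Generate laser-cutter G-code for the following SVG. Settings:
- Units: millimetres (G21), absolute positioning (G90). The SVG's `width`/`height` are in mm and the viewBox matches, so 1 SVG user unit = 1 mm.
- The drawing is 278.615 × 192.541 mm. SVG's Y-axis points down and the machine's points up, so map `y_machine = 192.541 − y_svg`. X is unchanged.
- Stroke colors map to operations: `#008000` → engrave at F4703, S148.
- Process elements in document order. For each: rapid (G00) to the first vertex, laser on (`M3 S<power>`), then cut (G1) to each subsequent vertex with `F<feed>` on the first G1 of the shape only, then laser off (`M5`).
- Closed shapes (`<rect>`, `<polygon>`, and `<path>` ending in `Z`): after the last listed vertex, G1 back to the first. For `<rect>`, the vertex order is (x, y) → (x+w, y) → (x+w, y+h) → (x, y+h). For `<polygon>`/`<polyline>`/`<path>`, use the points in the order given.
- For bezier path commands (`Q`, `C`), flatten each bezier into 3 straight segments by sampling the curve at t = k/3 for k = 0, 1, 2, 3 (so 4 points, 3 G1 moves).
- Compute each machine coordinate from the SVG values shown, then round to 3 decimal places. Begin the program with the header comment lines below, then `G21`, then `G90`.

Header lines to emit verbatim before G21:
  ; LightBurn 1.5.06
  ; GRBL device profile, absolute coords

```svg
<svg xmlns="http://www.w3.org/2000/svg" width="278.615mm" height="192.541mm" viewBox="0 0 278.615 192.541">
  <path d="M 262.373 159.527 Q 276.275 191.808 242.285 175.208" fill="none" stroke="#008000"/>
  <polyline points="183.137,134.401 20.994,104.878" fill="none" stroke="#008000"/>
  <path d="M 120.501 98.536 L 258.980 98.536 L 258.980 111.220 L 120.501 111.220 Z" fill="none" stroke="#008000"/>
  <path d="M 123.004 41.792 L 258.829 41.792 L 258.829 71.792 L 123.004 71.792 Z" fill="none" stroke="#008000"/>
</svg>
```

1 u = 1 mm; y_m = 192.541 − y.

[1] `<path>` quadratic bezier, #008000→engrave S148 F4703: (262.373,33.014) → (266.320,16.925) → (259.624,11.698) → (242.285,17.333)

[2] `<polyline>` line segment, #008000→engrave S148 F4703: (183.137,58.140) → (20.994,87.663)

[3] `<path>` rectangle, #008000→engrave S148 F4703: (120.501,94.005) → (258.980,94.005) → (258.980,81.321) → (120.501,81.321) → (120.501,94.005) (closed)

[4] `<path>` rectangle, #008000→engrave S148 F4703: (123.004,150.749) → (258.829,150.749) → (258.829,120.749) → (123.004,120.749) → (123.004,150.749) (closed)

; LightBurn 1.5.06
; GRBL device profile, absolute coords
G21
G90
G00 X262.373 Y33.014
M3 S148
G1 X266.320 Y16.925 F4703
G1 X259.624 Y11.698
G1 X242.285 Y17.333
M5
G00 X183.137 Y58.140
M3 S148
G1 X20.994 Y87.663 F4703
M5
G00 X120.501 Y94.005
M3 S148
G1 X258.980 Y94.005 F4703
G1 X258.980 Y81.321
G1 X120.501 Y81.321
G1 X120.501 Y94.005
M5
G00 X123.004 Y150.749
M3 S148
G1 X258.829 Y150.749 F4703
G1 X258.829 Y120.749
G1 X123.004 Y120.749
G1 X123.004 Y150.749
M5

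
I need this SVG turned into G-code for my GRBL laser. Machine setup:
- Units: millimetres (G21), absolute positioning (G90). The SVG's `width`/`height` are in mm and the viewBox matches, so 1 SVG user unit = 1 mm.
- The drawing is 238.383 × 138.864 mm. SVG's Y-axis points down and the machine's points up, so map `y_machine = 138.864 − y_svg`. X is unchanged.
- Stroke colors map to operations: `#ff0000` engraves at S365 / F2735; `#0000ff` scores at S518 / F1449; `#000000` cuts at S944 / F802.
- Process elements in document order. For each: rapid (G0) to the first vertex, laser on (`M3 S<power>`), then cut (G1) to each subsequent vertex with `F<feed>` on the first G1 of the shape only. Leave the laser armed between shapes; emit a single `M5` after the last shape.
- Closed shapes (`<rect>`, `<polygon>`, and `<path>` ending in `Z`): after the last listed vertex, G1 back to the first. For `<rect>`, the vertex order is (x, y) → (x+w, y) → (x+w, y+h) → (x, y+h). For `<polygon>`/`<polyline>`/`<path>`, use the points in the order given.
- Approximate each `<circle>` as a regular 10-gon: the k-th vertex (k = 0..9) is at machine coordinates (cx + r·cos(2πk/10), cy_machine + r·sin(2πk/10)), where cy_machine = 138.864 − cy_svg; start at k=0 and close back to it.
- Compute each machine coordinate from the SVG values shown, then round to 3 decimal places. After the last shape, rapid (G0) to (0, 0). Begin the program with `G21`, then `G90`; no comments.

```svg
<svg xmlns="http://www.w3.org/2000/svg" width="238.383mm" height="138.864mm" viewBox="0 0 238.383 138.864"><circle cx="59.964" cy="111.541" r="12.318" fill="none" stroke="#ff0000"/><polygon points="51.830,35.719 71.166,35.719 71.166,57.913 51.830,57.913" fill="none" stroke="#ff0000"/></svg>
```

1 u = 1 mm; y_m = 138.864 − y.

[1] `<circle>` circle, #ff0000→engrave S365 F2735: (72.282,27.323) → (69.929,34.563) → (63.770,39.038) → (56.158,39.038) → (49.999,34.563) → (47.646,27.323) → (49.999,20.083) → (56.158,15.608) → (63.770,15.608) → (69.929,20.083) → (72.282,27.323) (closed)

[2] `<polygon>` rectangle, #ff0000→engrave S365 F2735: (51.830,103.145) → (71.166,103.145) → (71.166,80.951) → (51.830,80.951) → (51.830,103.145) (closed)

G21
G90
G0 X72.282 Y27.323
M3 S365
G1 X69.929 Y34.563 F2735
G1 X63.770 Y39.038
G1 X56.158 Y39.038
G1 X49.999 Y34.563
G1 X47.646 Y27.323
G1 X49.999 Y20.083
G1 X56.158 Y15.608
G1 X63.770 Y15.608
G1 X69.929 Y20.083
G1 X72.282 Y27.323
G0 X51.830 Y103.145
M3 S365
G1 X71.166 Y103.145 F2735
G1 X71.166 Y80.951
G1 X51.830 Y80.951
G1 X51.830 Y103.145
M5
G0 X0.000 Y0.000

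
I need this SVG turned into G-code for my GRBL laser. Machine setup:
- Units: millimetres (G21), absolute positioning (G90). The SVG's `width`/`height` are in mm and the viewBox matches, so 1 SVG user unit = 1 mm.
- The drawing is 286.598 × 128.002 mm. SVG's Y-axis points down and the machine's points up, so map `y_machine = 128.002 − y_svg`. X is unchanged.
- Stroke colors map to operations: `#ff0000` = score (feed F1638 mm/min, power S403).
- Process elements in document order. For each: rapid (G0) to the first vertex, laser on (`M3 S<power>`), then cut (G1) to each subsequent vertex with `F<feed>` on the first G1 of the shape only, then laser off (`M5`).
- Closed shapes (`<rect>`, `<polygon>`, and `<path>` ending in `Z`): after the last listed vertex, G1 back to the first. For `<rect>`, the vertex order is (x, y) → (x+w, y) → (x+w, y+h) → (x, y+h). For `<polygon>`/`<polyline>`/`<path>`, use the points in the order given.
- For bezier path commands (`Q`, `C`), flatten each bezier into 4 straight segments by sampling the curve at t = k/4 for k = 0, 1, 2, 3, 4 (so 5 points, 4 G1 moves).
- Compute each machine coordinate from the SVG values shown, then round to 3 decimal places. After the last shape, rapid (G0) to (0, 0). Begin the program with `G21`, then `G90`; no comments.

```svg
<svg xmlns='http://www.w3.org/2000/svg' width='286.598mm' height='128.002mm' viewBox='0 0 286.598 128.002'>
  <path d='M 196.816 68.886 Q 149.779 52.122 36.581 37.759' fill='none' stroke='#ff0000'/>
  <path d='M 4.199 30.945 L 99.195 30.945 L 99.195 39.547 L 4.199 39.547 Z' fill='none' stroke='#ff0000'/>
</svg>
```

G21
G90
G0 X196.816 Y59.116
M3 S403
G1 X169.162 Y67.348 F1638
G1 X133.239 Y75.280
G1 X89.045 Y82.911
G1 X36.581 Y90.243
M5
G0 X4.199 Y97.057
M3 S403
G1 X99.195 Y97.057 F1638
G1 X99.195 Y88.455
G1 X4.199 Y88.455
G1 X4.199 Y97.057
M5
G0 X0.000 Y0.000

Since the viewBox matches the mm dimensions, user units are millimetres directly. The only transform is the Y-flip y_m = 128.002 − y_svg.

Shape 1 is a quadratic bezier drawn with `<path>`. Its stroke #ff0000 means score at S403, F1638. After flipping Y the toolpath is (196.816,59.116) → (169.162,67.348) → (133.239,75.280) → (89.045,82.911) → (36.581,90.243).

Shape 2 is a rectangle drawn with `<path>`. Its stroke #ff0000 means score at S403, F1638. After flipping Y the toolpath is (4.199,97.057) → (99.195,97.057) → (99.195,88.455) → (4.199,88.455) → (4.199,97.057), returning to the start.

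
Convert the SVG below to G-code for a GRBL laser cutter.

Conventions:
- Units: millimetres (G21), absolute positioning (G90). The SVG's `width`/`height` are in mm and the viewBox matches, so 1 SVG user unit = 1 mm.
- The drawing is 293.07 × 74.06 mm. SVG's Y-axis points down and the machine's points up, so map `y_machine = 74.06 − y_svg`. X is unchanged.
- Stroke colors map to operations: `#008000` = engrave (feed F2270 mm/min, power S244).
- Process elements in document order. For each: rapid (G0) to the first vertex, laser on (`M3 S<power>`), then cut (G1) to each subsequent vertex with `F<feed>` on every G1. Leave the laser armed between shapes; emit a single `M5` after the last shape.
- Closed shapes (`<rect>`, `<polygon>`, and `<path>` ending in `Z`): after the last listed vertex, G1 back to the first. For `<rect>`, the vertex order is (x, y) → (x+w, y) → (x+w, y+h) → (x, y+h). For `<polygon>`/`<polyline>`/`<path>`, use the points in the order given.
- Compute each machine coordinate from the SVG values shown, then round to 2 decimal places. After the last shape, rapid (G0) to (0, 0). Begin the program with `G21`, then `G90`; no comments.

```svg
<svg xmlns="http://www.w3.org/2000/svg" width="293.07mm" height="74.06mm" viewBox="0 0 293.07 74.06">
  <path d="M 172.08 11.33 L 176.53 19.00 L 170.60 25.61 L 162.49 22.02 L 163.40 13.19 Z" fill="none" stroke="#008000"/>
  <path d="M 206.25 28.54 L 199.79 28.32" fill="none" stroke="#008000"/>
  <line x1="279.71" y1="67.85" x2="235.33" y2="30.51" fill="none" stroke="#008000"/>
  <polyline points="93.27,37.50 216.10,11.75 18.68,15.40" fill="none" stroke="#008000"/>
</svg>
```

1 u = 1 mm; y_m = 74.06 − y.

[1] `<path>` regular polygon, #008000→engrave S244 F2270: (172.08,62.73) → (176.53,55.06) → (170.60,48.45) → (162.49,52.04) → (163.40,60.87) → (172.08,62.73) (closed)

[2] `<path>` line segment, #008000→engrave S244 F2270: (206.25,45.52) → (199.79,45.74)

[3] `<line>` line segment, #008000→engrave S244 F2270: (279.71,6.21) → (235.33,43.55)

[4] `<polyline>` open polyline, #008000→engrave S244 F2270: (93.27,36.56) → (216.10,62.31) → (18.68,58.66)

G21
G90
G0 X172.08 Y62.73
M3 S244
G1 X176.53 Y55.06 F2270
G1 X170.60 Y48.45 F2270
G1 X162.49 Y52.04 F2270
G1 X163.40 Y60.87 F2270
G1 X172.08 Y62.73 F2270
G0 X206.25 Y45.52
M3 S244
G1 X199.79 Y45.74 F2270
G0 X279.71 Y6.21
M3 S244
G1 X235.33 Y43.55 F2270
G0 X93.27 Y36.56
M3 S244
G1 X216.10 Y62.31 F2270
G1 X18.68 Y58.66 F2270
M5
G0 X0.00 Y0.00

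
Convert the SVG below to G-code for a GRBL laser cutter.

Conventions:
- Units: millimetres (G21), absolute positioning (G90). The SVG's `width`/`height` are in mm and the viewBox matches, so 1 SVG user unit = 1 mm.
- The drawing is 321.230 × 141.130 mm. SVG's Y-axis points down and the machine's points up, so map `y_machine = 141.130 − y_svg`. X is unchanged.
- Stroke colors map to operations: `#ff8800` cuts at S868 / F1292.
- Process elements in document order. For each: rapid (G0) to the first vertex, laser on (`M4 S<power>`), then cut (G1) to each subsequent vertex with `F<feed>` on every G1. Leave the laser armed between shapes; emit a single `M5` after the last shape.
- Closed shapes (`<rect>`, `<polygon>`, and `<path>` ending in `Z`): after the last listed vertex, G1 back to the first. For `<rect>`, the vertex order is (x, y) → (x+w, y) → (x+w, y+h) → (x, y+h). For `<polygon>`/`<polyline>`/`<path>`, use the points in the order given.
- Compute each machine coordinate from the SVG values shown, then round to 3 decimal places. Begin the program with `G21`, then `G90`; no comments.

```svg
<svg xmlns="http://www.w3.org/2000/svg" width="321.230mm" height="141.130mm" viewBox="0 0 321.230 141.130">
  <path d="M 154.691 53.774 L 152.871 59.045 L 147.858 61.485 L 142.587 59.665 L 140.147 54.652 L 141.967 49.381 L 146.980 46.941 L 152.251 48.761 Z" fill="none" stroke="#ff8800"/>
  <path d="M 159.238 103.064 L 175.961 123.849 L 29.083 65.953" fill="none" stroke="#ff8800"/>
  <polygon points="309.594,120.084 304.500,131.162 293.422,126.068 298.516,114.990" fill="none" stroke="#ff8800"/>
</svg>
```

1 u = 1 mm; y_m = 141.130 − y.

[1] `<path>` regular polygon, #ff8800→cut S868 F1292: (154.691,87.356) → (152.871,82.085) → (147.858,79.645) → (142.587,81.465) → (140.147,86.478) → (141.967,91.749) → (146.980,94.189) → (152.251,92.369) → (154.691,87.356) (closed)

[2] `<path>` open polyline, #ff8800→cut S868 F1292: (159.238,38.066) → (175.961,17.281) → (29.083,75.177)

[3] `<polygon>` regular polygon, #ff8800→cut S868 F1292: (309.594,21.046) → (304.500,9.968) → (293.422,15.062) → (298.516,26.140) → (309.594,21.046) (closed)

G21
G90
G0 X154.691 Y87.356
M4 S868
G1 X152.871 Y82.085 F1292
G1 X147.858 Y79.645 F1292
G1 X142.587 Y81.465 F1292
G1 X140.147 Y86.478 F1292
G1 X141.967 Y91.749 F1292
G1 X146.980 Y94.189 F1292
G1 X152.251 Y92.369 F1292
G1 X154.691 Y87.356 F1292
G0 X159.238 Y38.066
M4 S868
G1 X175.961 Y17.281 F1292
G1 X29.083 Y75.177 F1292
G0 X309.594 Y21.046
M4 S868
G1 X304.500 Y9.968 F1292
G1 X293.422 Y15.062 F1292
G1 X298.516 Y26.140 F1292
G1 X309.594 Y21.046 F1292
M5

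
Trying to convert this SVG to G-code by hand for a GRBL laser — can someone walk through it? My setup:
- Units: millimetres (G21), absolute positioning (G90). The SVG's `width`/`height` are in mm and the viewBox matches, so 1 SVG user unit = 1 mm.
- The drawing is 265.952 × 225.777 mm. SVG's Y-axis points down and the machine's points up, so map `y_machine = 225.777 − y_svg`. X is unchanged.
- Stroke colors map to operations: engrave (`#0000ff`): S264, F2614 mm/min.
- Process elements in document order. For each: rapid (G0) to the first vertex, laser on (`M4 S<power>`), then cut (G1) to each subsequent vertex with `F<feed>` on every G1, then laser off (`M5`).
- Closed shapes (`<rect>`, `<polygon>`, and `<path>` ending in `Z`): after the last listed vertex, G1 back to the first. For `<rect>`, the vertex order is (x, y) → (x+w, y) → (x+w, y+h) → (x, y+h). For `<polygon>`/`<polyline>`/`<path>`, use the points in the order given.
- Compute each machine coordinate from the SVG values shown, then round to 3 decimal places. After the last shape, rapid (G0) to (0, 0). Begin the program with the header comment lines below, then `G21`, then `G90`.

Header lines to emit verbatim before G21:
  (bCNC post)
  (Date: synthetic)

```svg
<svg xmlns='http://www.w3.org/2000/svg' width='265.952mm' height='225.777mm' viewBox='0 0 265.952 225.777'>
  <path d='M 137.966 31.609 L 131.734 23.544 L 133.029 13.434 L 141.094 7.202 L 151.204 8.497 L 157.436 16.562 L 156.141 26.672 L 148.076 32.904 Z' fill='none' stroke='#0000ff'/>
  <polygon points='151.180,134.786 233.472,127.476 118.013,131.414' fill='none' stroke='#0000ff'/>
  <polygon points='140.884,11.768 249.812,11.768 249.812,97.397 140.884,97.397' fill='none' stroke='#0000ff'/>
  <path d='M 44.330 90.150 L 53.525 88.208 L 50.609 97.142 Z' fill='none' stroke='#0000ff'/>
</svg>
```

viewBox `0 0 265.952 225.777` with mm width/height → 1 unit = 1 mm. Flip: y_m = 225.777 − y_svg.

**Shape 1** — `<path>` regular polygon, stroke `#0000ff` → engrave (S264, F2614). Machine vertices: (137.966,194.168) → (131.734,202.233) → (133.029,212.343) → (141.094,218.575) → (151.204,217.280) → (157.436,209.215) → (156.141,199.105) → (148.076,192.873) → (137.966,194.168). Closed: final G1 returns to the first vertex.

**Shape 2** — `<polygon>` closed polygon, stroke `#0000ff` → engrave (S264, F2614). Machine vertices: (151.180,90.991) → (233.472,98.301) → (118.013,94.363) → (151.180,90.991). Closed: final G1 returns to the first vertex.

**Shape 3** — `<polygon>` rectangle, stroke `#0000ff` → engrave (S264, F2614). Machine vertices: (140.884,214.009) → (249.812,214.009) → (249.812,128.380) → (140.884,128.380) → (140.884,214.009). Closed: final G1 returns to the first vertex.

**Shape 4** — `<path>` regular polygon, stroke `#0000ff` → engrave (S264, F2614). Machine vertices: (44.330,135.627) → (53.525,137.569) → (50.609,128.635) → (44.330,135.627). Closed: final G1 returns to the first vertex.

(bCNC post)
(Date: synthetic)
G21
G90
G0 X137.966 Y194.168
M4 S264
G1 X131.734 Y202.233 F2614
G1 X133.029 Y212.343 F2614
G1 X141.094 Y218.575 F2614
G1 X151.204 Y217.280 F2614
G1 X157.436 Y209.215 F2614
G1 X156.141 Y199.105 F2614
G1 X148.076 Y192.873 F2614
G1 X137.966 Y194.168 F2614
M5
G0 X151.180 Y90.991
M4 S264
G1 X233.472 Y98.301 F2614
G1 X118.013 Y94.363 F2614
G1 X151.180 Y90.991 F2614
M5
G0 X140.884 Y214.009
M4 S264
G1 X249.812 Y214.009 F2614
G1 X249.812 Y128.380 F2614
G1 X140.884 Y128.380 F2614
G1 X140.884 Y214.009 F2614
M5
G0 X44.330 Y135.627
M4 S264
G1 X53.525 Y137.569 F2614
G1 X50.609 Y128.635 F2614
G1 X44.330 Y135.627 F2614
M5
G0 X0.000 Y0.000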